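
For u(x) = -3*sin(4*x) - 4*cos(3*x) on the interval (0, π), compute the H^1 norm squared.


||u||_{H^1(0,π)}^2 = 1920/7 + 313*π/2

u'(x) = 12*sin(3*x) - 12*cos(4*x).
Expand u² and (u')² and integrate term by term on (0, π), using: for integers n ≥ 1, ∫_0^π sin²(nx) dx = ∫_0^π cos²(nx) dx = π/2; for n ≠ n', ∫_0^π sin(nx)sin(n'x) dx = ∫_0^π cos(nx)cos(n'x) dx = 0; and by product-to-sum, ∫_0^π sin(nx)cos(n'x) dx = ½∫_0^π [sin((n+n')x) + sin((n−n')x)] dx, which is 0 when n+n' is even and 2n/(n²−n'²) when n+n' is odd (it need not vanish on (0, π)).
  u² squared terms: (-4)²·∫cos(3x)² dx = 16·π/2 = 8*π;  (-3)²·∫sin(4x)² dx = 9·π/2 = 9*π/2.
  u² cross terms: 2·(-4)·(-3)·∫cos(3x)·sin(4x) dx = 24·(8/7) = 192/7.
  So ∫_0^π u² dx = 8*π + 9*π/2 + 192/7 = 192/7 + 25*π/2.
  (u')² squared terms: (-12)²·∫cos(4x)² dx = 144·π/2 = 72*π;  (12)²·∫sin(3x)² dx = 144·π/2 = 72*π.
  (u')² cross terms: 2·(-12)·(12)·∫cos(4x)·sin(3x) dx = -288·(-6/7) = 1728/7.
  So ∫_0^π (u')² dx = 72*π + 72*π + 1728/7 = 1728/7 + 144*π.
||u||_{H^1}^2 = (192/7 + 25*π/2) + (1728/7 + 144*π) = 1920/7 + 313*π/2.


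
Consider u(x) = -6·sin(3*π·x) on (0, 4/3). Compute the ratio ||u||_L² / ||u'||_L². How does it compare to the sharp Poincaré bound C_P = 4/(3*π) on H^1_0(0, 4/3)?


||u||_L² / ||u'||_L² = 1/(3*π) < C_P = 4/(3*π).

u(x) = -6·sin(3*π·x), so u'(x) = -18*π*cos(3*π*x).
Writing u(x) = A·sin(kπx/L) with A = -6 and k = 4, use ∫_0^L sin²(kπx/L) dx = L/2 and ∫_0^L cos²(kπx/L) dx = L/2.
u² = 36·sin²(3*π·x) and (u')² = 324*π^2·cos²(3*π·x), and each of sin², cos² integrates to L/2 = 2/3 over (0, 4/3).
∫_0^4/3 u² dx = 24, so ||u||_L² = 2*sqrt(6).
∫_0^4/3 (u')² dx = 216*π^2, so ||u'||_L² = 6*sqrt(6)*π.
Ratio ||u||_L² / ||u'||_L² = 1/(3*π).
Sharp Poincaré constant on H^1_0(0, 4/3) is C_P = L/π = 4/(3*π), achieved by sin(3*π/4·x).
This is the k = 4 harmonic; the ratio L/(kπ) is strictly less than C_P = L/π, consistent with the sharp inequality ||u||_L² ≤ C_P ||u'||_L².


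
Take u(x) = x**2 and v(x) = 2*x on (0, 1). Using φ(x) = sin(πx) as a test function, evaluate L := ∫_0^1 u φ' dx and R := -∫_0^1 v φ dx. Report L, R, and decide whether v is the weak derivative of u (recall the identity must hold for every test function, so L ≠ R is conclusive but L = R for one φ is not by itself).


LHS = -2/π, RHS = -2/π. Yes, v = u' weakly.

u(x) = x**2, classical derivative u'(x) = 2*x.
φ(x) = sin(πx), so φ'(x) = π*cos(π*x).
Note φ(0) = φ(1) = 0, so the boundary term u·φ vanishes.
LHS = ∫_0^1 u(x) φ'(x) dx = ∫_0^1 (π*x^2*cos(π*x)) dx. Term by term:
  ∫_0^1 π*x^2*cos(π*x) dx = -2/π.
So LHS = -2/π.
∫_0^1 v(x) φ(x) dx = ∫_0^1 (2*x*sin(π*x)) dx. Term by term:
  ∫_0^1 2*x*sin(π*x) dx = 2/π.
So RHS = -∫_0^1 v(x) φ(x) dx = -2/π.
LHS = RHS, so the identity holds for this test φ.
Moreover u is smooth here and v(x) = u'(x) = 2*x pointwise, so the identity holds for every test function. Hence v is the weak derivative of u.


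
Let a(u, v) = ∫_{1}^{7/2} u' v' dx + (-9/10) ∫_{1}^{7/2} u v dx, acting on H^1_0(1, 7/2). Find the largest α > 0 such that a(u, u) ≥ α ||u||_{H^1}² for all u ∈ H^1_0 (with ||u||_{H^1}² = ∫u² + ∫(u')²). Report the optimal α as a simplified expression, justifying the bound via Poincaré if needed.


α = (-45 + 8*π^2)/(2*(25 + 4*π^2))

Coercivity of a(·,·) on H^1_0(1, 7/2) means a(u, u) ≥ α ||u||_{H^1}² for every u ∈ H^1_0.
The interval has length L = 5/2, and Poincaré/coercivity depend only on L. Here a(u, u) = ∫(u')² + (-9/10)·∫u².
Here c = -9/10 < 0 with |c| < (π/L)² = 4*π^2/25, so coercivity still holds. The condition a(u,u) ≥ α||u||_{H^1}² reads (1−α)∫(u')² ≥ (α−c)∫u². Any admissible α is ≤ 1 (rapidly oscillating u have ∫u²/∫(u')² → 0), and α = 1 would force 0 ≥ (1−c)∫u², impossible since c < 1; so 1−α > 0. By the sharp Poincaré inequality on H^1_0 of an interval of length L, ∫(u')² ≥ (π/L)²∫u² with equality for the first sine mode sin(π(x−x₀)/L) (x₀ the left endpoint), so the inequality holds for all u iff (1−α)(π/L)² ≥ α − c, i.e. α ≤ ((π/L)² + c)/((π/L)² + 1) = (1 + c(L/π)²)/(1 + (L/π)²). (Direct route, valid since c ≤ 0: Poincaré gives c∫u² ≥ c(L/π)²∫(u')², so a(u,u) ≥ (1 + c(L/π)²)∫(u')², while ||u||_{H^1}² ≤ (1 + (L/π)²)∫(u')²; dividing yields the same α.) With (π/L)² = 4*π^2/25 and c = -9/10, the largest admissible constant is α = ((π/L)² + c)/((π/L)² + 1).
Simplifying, α = (-45 + 8*π^2)/(2*(25 + 4*π^2)).


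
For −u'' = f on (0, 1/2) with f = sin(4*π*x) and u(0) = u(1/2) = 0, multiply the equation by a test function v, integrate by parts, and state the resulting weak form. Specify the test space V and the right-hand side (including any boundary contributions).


V = H^1_0(0, 1/2) (so v(0) = v(1/2) = 0); weak form: ∫_0^1/2 u'v' dx = ∫_0^1/2 (sin(4*π*x)) v dx for all v ∈ V.

Multiply both sides by a test function v and integrate from 0 to 1/2:
  ∫_0^1/2 −u''(x) v(x) dx = ∫_0^1/2 f(x) v(x) dx.
Integrate the LHS by parts once:
  ∫_0^1/2 −u'' v dx = −[u'(x) v(x)]_0^1/2 + ∫_0^1/2 u'(x) v'(x) dx.
Thus ∫_0^1/2 u'(x) v'(x) dx = ∫_0^1/2 f(x) v(x) dx + [u'(x) v(x)]_0^1/2.
Choose V so that boundary terms are either known or forced to vanish.
u is Dirichlet: u(0) = u(1/2) = 0. Let V = H^1_0(0, 1/2); then v(0) = v(1/2) = 0, and [u' v]_0^1/2 = 0.
Weak formulation: find u (satisfying any essential BC) such that ∫_0^1/2 u'(x) v'(x) dx = ∫_0^1/2 f v dx for all v ∈ V.
Substituting f(x) = sin(4*π*x), the right-hand side is ∫_0^1/2 (sin(4*π*x)) v dx.


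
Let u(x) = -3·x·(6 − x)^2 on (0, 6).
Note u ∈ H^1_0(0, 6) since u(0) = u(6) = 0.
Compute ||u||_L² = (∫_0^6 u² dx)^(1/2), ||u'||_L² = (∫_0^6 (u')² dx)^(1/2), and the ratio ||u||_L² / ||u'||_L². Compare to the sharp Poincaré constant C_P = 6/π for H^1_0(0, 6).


||u||_L² / ||u'||_L² = 3*sqrt(14)/7 < C_P = 6/π.

u(x) = -3·x·(6 − x)^2, so u'(x) = 9*(2 - x)*(x - 6).
u(x) = -3·x·(6 − x)^2 vanishes at x = 0 and x = 6, so u ∈ H^1_0(0, 6). Differentiate via the product rule and integrate the resulting polynomials term by term.
  ∫_0^6 u² dx = ∫_0^6 (9*x^6 - 216*x^5 + 1944*x^4 - 7776*x^3 + 11664*x^2) dx. Term by term:
    ∫_0^6 9*x^6 dx = 2519424/7;  ∫_0^6 -216*x^5 dx = -1679616;  ∫_0^6 1944*x^4 dx = 15116544/5;
    ∫_0^6 -7776*x^3 dx = -2519424;  ∫_0^6 11664*x^2 dx = 839808.
  Sum: 2519424/7 − 1679616 + 15116544/5 − 2519424 + 839808 = 839808/35.
  ∫_0^6 (u')² dx = ∫_0^6 (81*x^4 - 1296*x^3 + 7128*x^2 - 15552*x + 11664) dx. Term by term:
    ∫_0^6 81*x^4 dx = 629856/5;  ∫_0^6 -1296*x^3 dx = -419904;  ∫_0^6 7128*x^2 dx = 513216;
    ∫_0^6 -15552*x dx = -279936;  ∫_0^6 11664 dx = 69984.
  Sum: 629856/5 − 419904 + 513216 − 279936 + 69984 = 46656/5.
∫_0^6 u² dx = 839808/35, so ||u||_L² = 648*sqrt(70)/35.
∫_0^6 (u')² dx = 46656/5, so ||u'||_L² = 216*sqrt(5)/5.
Ratio ||u||_L² / ||u'||_L² = 3*sqrt(14)/7.
Sharp Poincaré constant on H^1_0(0, 6) is C_P = L/π = 6/π, achieved by sin(π/6·x).
A polynomial bump cannot attain the sharp Poincaré constant (only the first sine eigenfunction does), so the ratio is strictly less than C_P, consistent with ||u||_L² ≤ C_P ||u'||_L².


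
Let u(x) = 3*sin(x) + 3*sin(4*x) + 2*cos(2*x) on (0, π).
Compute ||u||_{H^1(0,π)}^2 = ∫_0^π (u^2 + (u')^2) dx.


||u||_{H^1(0,π)}^2 = -40 + 191*π/2

u'(x) = -4*sin(2*x) + 3*cos(x) + 12*cos(4*x).
Expand u² and (u')² and integrate term by term on (0, π), using: for integers n ≥ 1, ∫_0^π sin²(nx) dx = ∫_0^π cos²(nx) dx = π/2; for n ≠ n', ∫_0^π sin(nx)sin(n'x) dx = ∫_0^π cos(nx)cos(n'x) dx = 0; and by product-to-sum, ∫_0^π sin(nx)cos(n'x) dx = ½∫_0^π [sin((n+n')x) + sin((n−n')x)] dx, which is 0 when n+n' is even and 2n/(n²−n'²) when n+n' is odd (it need not vanish on (0, π)).
  u² squared terms: (2)²·∫cos(2x)² dx = 4·π/2 = 2*π;  (3)²·∫sin(x)² dx = 9·π/2 = 9*π/2;  (3)²·∫sin(4x)² dx = 9·π/2 = 9*π/2.
  u² cross terms: 2·(2)·(3)·∫cos(2x)·sin(x) dx = 12·(-2/3) = -8;  2·(2)·(3)·∫cos(2x)·sin(4x) dx = 12·(0) = 0;  2·(3)·(3)·∫sin(x)·sin(4x) dx = 18·(0) = 0.
  So ∫_0^π u² dx = 2*π + 9*π/2 + 9*π/2 − 8 + 0 + 0 = -8 + 11*π.
  (u')² squared terms: (-4)²·∫sin(2x)² dx = 16·π/2 = 8*π;  (3)²·∫cos(x)² dx = 9·π/2 = 9*π/2;  (12)²·∫cos(4x)² dx = 144·π/2 = 72*π.
  (u')² cross terms: 2·(-4)·(3)·∫sin(2x)·cos(x) dx = -24·(4/3) = -32;  2·(-4)·(12)·∫sin(2x)·cos(4x) dx = -96·(0) = 0;  2·(3)·(12)·∫cos(x)·cos(4x) dx = 72·(0) = 0.
  So ∫_0^π (u')² dx = 8*π + 9*π/2 + 72*π − 32 + 0 + 0 = -32 + 169*π/2.
||u||_{H^1}^2 = (-8 + 11*π) + (-32 + 169*π/2) = -40 + 191*π/2.


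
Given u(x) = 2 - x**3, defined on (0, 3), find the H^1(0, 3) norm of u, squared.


||u||_{H^1}^2 = 23829/35

The H^1 norm (squared) on an interval (0, L) is
  ||u||_{H^1}^2 = ∫_0^L u(x)^2 dx + ∫_0^L u'(x)^2 dx.
Compute u'(x) = -3*x**2.
Then u(x)^2 = x**6 - 4*x**3 + 4 and u'(x)^2 = 9*x**4.
Integrate each monomial from 0 to 3 using ∫_0^3 c·x^n dx = c·3^(n+1)/(n+1):
  ∫_0^3 u(x)^2 dx = ∫_0^3 (x^6 - 4*x^3 + 4) dx. Term by term:
    ∫_0^3 x^6 dx = 2187/7;  ∫_0^3 -4*x^3 dx = -81;  ∫_0^3 4 dx = 12.
  Sum: 2187/7 − 81 + 12 = 1704/7.
  ∫_0^3 u'(x)^2 dx = ∫_0^3 (9*x^4) dx. Term by term:
    ∫_0^3 9*x^4 dx = 2187/5.
Adding: ||u||_{H^1}^2 = 1704/7 + 2187/5 = 23829/35.


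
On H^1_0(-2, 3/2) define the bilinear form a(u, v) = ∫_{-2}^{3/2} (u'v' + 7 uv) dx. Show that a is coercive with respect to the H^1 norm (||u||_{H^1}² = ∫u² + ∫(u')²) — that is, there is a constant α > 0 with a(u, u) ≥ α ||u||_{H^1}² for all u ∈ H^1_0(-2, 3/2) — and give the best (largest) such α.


α = 1

Coercivity of a(·,·) on H^1_0(-2, 3/2) means a(u, u) ≥ α ||u||_{H^1}² for every u ∈ H^1_0.
The interval has length L = 7/2, and Poincaré/coercivity depend only on L. Here a(u, u) = ∫(u')² + (7)·∫u².
Here c = 7 ≥ 1, so a(u,u) = ∫(u')² + c∫u² ≥ ∫(u')² + ∫u² = ||u||_{H^1}², i.e. α = 1 works. No larger α is possible: a(u,u) ≥ α||u||_{H^1}² means (1−α)∫(u')² ≥ (α−c)∫u², and for the modes u_n = sin(nπ(x−x₀)/L) (x₀ the left endpoint) one has ∫u_n²/∫(u_n')² = (L/(nπ))² → 0, so a(u_n,u_n)/||u_n||_{H^1}² → 1. Hence the optimal constant is α = 1.
Therefore α = 1.


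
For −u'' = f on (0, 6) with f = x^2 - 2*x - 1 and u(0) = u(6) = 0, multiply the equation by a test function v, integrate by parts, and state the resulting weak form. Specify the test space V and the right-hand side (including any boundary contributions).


V = H^1_0(0, 6) (so v(0) = v(6) = 0); weak form: ∫_0^6 u'v' dx = ∫_0^6 (x^2 - 2*x - 1) v dx for all v ∈ V.

Multiply both sides by a test function v and integrate from 0 to 6:
  ∫_0^6 −u''(x) v(x) dx = ∫_0^6 f(x) v(x) dx.
Integrate the LHS by parts once:
  ∫_0^6 −u'' v dx = −[u'(x) v(x)]_0^6 + ∫_0^6 u'(x) v'(x) dx.
Thus ∫_0^6 u'(x) v'(x) dx = ∫_0^6 f(x) v(x) dx + [u'(x) v(x)]_0^6.
Choose V so that boundary terms are either known or forced to vanish.
u is Dirichlet: u(0) = u(6) = 0. Let V = H^1_0(0, 6); then v(0) = v(6) = 0, and [u' v]_0^6 = 0.
Weak formulation: find u (satisfying any essential BC) such that ∫_0^6 u'(x) v'(x) dx = ∫_0^6 f v dx for all v ∈ V.
Substituting f(x) = x^2 - 2*x - 1, the right-hand side is ∫_0^6 (x^2 - 2*x - 1) v dx.


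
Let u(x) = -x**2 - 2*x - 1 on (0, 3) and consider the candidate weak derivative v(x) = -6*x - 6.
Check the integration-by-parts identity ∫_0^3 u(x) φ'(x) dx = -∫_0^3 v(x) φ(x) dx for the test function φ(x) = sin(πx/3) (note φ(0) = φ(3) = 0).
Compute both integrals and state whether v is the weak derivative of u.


LHS = 30/π, RHS = 90/π. No, v is not the weak derivative of u.

u(x) = -x**2 - 2*x - 1, classical derivative u'(x) = -2*x - 2.
φ(x) = sin(πx/3), so φ'(x) = π*cos(π*x/3)/3.
Note φ(0) = φ(3) = 0, so the boundary term u·φ vanishes.
LHS = ∫_0^3 u(x) φ'(x) dx = ∫_0^3 (-π*x^2*cos(π*x/3)/3 - 2*π*x*cos(π*x/3)/3 - π*cos(π*x/3)/3) dx. Term by term:
  ∫_0^3 -π*cos(π*x/3)/3 dx = 0;  ∫_0^3 -2*π*x*cos(π*x/3)/3 dx = 12/π;  ∫_0^3 -π*x^2*cos(π*x/3)/3 dx = 18/π.
Sum: 0 + 12/π + 18/π = 30/π.
So LHS = 30/π.
∫_0^3 v(x) φ(x) dx = ∫_0^3 (-6*x*sin(π*x/3) - 6*sin(π*x/3)) dx. Term by term:
  ∫_0^3 -6*sin(π*x/3) dx = -36/π;  ∫_0^3 -6*x*sin(π*x/3) dx = -54/π.
Sum: -36/π − 54/π = -90/π.
So RHS = -∫_0^3 v(x) φ(x) dx = 90/π.
LHS − RHS = -60/π ≠ 0, so the identity fails.
(For a valid weak derivative the identity must hold for EVERY test function, in particular this one. The failure shows v is NOT the weak derivative of u.)
Correct weak derivative would be u'(x) = -2*x - 2.


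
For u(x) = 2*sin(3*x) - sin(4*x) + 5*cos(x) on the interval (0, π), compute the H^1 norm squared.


||u||_{H^1(0,π)}^2 = -32/3 + 107*π/2

u'(x) = -5*sin(x) + 6*cos(3*x) - 4*cos(4*x).
Expand u² and (u')² and integrate term by term on (0, π), using: for integers n ≥ 1, ∫_0^π sin²(nx) dx = ∫_0^π cos²(nx) dx = π/2; for n ≠ n', ∫_0^π sin(nx)sin(n'x) dx = ∫_0^π cos(nx)cos(n'x) dx = 0; and by product-to-sum, ∫_0^π sin(nx)cos(n'x) dx = ½∫_0^π [sin((n+n')x) + sin((n−n')x)] dx, which is 0 when n+n' is even and 2n/(n²−n'²) when n+n' is odd (it need not vanish on (0, π)).
  u² squared terms: (-1)²·∫sin(4x)² dx = 1·π/2 = π/2;  (2)²·∫sin(3x)² dx = 4·π/2 = 2*π;  (5)²·∫cos(x)² dx = 25·π/2 = 25*π/2.
  u² cross terms: 2·(-1)·(2)·∫sin(4x)·sin(3x) dx = -4·(0) = 0;  2·(-1)·(5)·∫sin(4x)·cos(x) dx = -10·(8/15) = -16/3;  2·(2)·(5)·∫sin(3x)·cos(x) dx = 20·(0) = 0.
  So ∫_0^π u² dx = π/2 + 2*π + 25*π/2 + 0 − 16/3 + 0 = -16/3 + 15*π.
  (u')² squared terms: (-5)²·∫sin(x)² dx = 25·π/2 = 25*π/2;  (-4)²·∫cos(4x)² dx = 16·π/2 = 8*π;  (6)²·∫cos(3x)² dx = 36·π/2 = 18*π.
  (u')² cross terms: 2·(-5)·(-4)·∫sin(x)·cos(4x) dx = 40·(-2/15) = -16/3;  2·(-5)·(6)·∫sin(x)·cos(3x) dx = -60·(0) = 0;  2·(-4)·(6)·∫cos(4x)·cos(3x) dx = -48·(0) = 0.
  So ∫_0^π (u')² dx = 25*π/2 + 8*π + 18*π − 16/3 + 0 + 0 = -16/3 + 77*π/2.
||u||_{H^1}^2 = (-16/3 + 15*π) + (-16/3 + 77*π/2) = -32/3 + 107*π/2.


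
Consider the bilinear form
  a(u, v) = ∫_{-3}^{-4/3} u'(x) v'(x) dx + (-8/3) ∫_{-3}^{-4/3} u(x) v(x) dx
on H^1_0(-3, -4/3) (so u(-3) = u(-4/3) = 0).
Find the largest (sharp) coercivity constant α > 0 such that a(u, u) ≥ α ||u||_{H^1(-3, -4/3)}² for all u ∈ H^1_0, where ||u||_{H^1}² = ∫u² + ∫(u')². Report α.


α = (-200 + 27*π^2)/(3*(25 + 9*π^2))

Coercivity of a(·,·) on H^1_0(-3, -4/3) means a(u, u) ≥ α ||u||_{H^1}² for every u ∈ H^1_0.
The interval has length L = 5/3, and Poincaré/coercivity depend only on L. Here a(u, u) = ∫(u')² + (-8/3)·∫u².
Here c = -8/3 < 0 with |c| < (π/L)² = 9*π^2/25, so coercivity still holds. The condition a(u,u) ≥ α||u||_{H^1}² reads (1−α)∫(u')² ≥ (α−c)∫u². Any admissible α is ≤ 1 (rapidly oscillating u have ∫u²/∫(u')² → 0), and α = 1 would force 0 ≥ (1−c)∫u², impossible since c < 1; so 1−α > 0. By the sharp Poincaré inequality on H^1_0 of an interval of length L, ∫(u')² ≥ (π/L)²∫u² with equality for the first sine mode sin(π(x−x₀)/L) (x₀ the left endpoint), so the inequality holds for all u iff (1−α)(π/L)² ≥ α − c, i.e. α ≤ ((π/L)² + c)/((π/L)² + 1) = (1 + c(L/π)²)/(1 + (L/π)²). (Direct route, valid since c ≤ 0: Poincaré gives c∫u² ≥ c(L/π)²∫(u')², so a(u,u) ≥ (1 + c(L/π)²)∫(u')², while ||u||_{H^1}² ≤ (1 + (L/π)²)∫(u')²; dividing yields the same α.) With (π/L)² = 9*π^2/25 and c = -8/3, the largest admissible constant is α = ((π/L)² + c)/((π/L)² + 1).
Simplifying, α = (-200 + 27*π^2)/(3*(25 + 9*π^2)).


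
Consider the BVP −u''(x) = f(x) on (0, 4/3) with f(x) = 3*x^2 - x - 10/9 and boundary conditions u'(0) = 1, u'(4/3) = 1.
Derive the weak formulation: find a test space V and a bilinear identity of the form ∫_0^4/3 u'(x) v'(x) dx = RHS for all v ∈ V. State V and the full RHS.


V = H^1(0, 4/3) (v unrestricted at boundary; u is determined up to an additive constant); weak form: ∫_0^4/3 u'v' dx = ∫_0^4/3 (3*x^2 - x - 10/9) v dx + v(4/3) − v(0) for all v ∈ V.

Multiply both sides by a test function v and integrate from 0 to 4/3:
  ∫_0^4/3 −u''(x) v(x) dx = ∫_0^4/3 f(x) v(x) dx.
Integrate the LHS by parts once:
  ∫_0^4/3 −u'' v dx = −[u'(x) v(x)]_0^4/3 + ∫_0^4/3 u'(x) v'(x) dx.
Thus ∫_0^4/3 u'(x) v'(x) dx = ∫_0^4/3 f(x) v(x) dx + [u'(x) v(x)]_0^4/3.
Choose V so that boundary terms are either known or forced to vanish.
u has inhomogeneous Neumann u'(0) = 1, u'(4/3) = 1. [u' v]_0^4/3 = (1)·v(4/3) − (1)·v(0) = v(4/3) − v(0). Take V = H^1(0, 4/3); boundary term becomes part of RHS.
Weak formulation: find u (satisfying any essential BC) such that ∫_0^4/3 u'(x) v'(x) dx = ∫_0^4/3 f v dx + v(4/3) − v(0) for all v ∈ V (Neumann data are natural BCs: they enter the RHS as boundary terms).
Substituting f(x) = 3*x^2 - x - 10/9, the right-hand side is ∫_0^4/3 (3*x^2 - x - 10/9) v dx + v(4/3) − v(0).
Compatibility check (pure Neumann): taking v ≡ 1 ∈ V gives 0 = ∫_0^4/3 f dx + (1) − (1), i.e. ∫_0^4/3 f dx must equal u'(0) − u'(4/3) = 0. Indeed ∫_0^4/3 (3*x^2 - x - 10/9) dx = 0, so the data are compatible. The solution is then unique only up to an additive constant (fix it e.g. by requiring ∫_0^4/3 u dx = 0).


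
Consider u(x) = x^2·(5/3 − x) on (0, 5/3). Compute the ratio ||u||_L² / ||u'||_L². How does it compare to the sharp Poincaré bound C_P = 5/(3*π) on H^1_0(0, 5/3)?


||u||_L² / ||u'||_L² = 5*sqrt(14)/42 < C_P = 5/(3*π).

u(x) = x^2·(5/3 − x), so u'(x) = x*(10 - 9*x)/3.
u(x) = x^2·(5/3 − x) vanishes at x = 0 and x = 5/3, so u ∈ H^1_0(0, 5/3). Differentiate via the product rule and integrate the resulting polynomials term by term.
  ∫_0^5/3 u² dx = ∫_0^5/3 (x^6 - 10*x^5/3 + 25*x^4/9) dx. Term by term:
    ∫_0^5/3 x^6 dx = 78125/15309;  ∫_0^5/3 -10*x^5/3 dx = -78125/6561;  ∫_0^5/3 25*x^4/9 dx = 15625/2187.
  Sum: 78125/15309 − 78125/6561 + 15625/2187 = 15625/45927.
  ∫_0^5/3 (u')² dx = ∫_0^5/3 (9*x^4 - 20*x^3 + 100*x^2/9) dx. Term by term:
    ∫_0^5/3 9*x^4 dx = 625/27;  ∫_0^5/3 -20*x^3 dx = -3125/81;  ∫_0^5/3 100*x^2/9 dx = 12500/729.
  Sum: 625/27 − 3125/81 + 12500/729 = 1250/729.
∫_0^5/3 u² dx = 15625/45927, so ||u||_L² = 125*sqrt(7)/567.
∫_0^5/3 (u')² dx = 1250/729, so ||u'||_L² = 25*sqrt(2)/27.
Ratio ||u||_L² / ||u'||_L² = 5*sqrt(14)/42.
Sharp Poincaré constant on H^1_0(0, 5/3) is C_P = L/π = 5/(3*π), achieved by sin(3*π/5·x).
A polynomial bump cannot attain the sharp Poincaré constant (only the first sine eigenfunction does), so the ratio is strictly less than C_P, consistent with ||u||_L² ≤ C_P ||u'||_L².


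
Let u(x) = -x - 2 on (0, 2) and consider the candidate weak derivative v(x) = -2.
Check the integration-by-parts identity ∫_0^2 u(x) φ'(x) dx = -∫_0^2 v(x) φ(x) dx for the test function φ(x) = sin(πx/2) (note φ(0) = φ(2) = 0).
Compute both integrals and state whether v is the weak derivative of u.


LHS = 4/π, RHS = 8/π. No, v is not the weak derivative of u.

u(x) = -x - 2, classical derivative u'(x) = -1.
φ(x) = sin(πx/2), so φ'(x) = π*cos(π*x/2)/2.
Note φ(0) = φ(2) = 0, so the boundary term u·φ vanishes.
LHS = ∫_0^2 u(x) φ'(x) dx = ∫_0^2 (-π*x*cos(π*x/2)/2 - π*cos(π*x/2)) dx. Term by term:
  ∫_0^2 -π*cos(π*x/2) dx = 0;  ∫_0^2 -π*x*cos(π*x/2)/2 dx = 4/π.
Sum: 0 + 4/π = 4/π.
So LHS = 4/π.
∫_0^2 v(x) φ(x) dx = ∫_0^2 (-2*sin(π*x/2)) dx. Term by term:
  ∫_0^2 -2*sin(π*x/2) dx = -8/π.
So RHS = -∫_0^2 v(x) φ(x) dx = 8/π.
LHS − RHS = -4/π ≠ 0, so the identity fails.
(For a valid weak derivative the identity must hold for EVERY test function, in particular this one. The failure shows v is NOT the weak derivative of u.)
Correct weak derivative would be u'(x) = -1.


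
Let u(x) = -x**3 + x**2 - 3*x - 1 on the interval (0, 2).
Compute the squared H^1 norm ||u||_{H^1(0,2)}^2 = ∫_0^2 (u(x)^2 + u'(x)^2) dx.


||u||_{H^1}^2 = 4224/35

The H^1 norm (squared) on an interval (0, L) is
  ||u||_{H^1}^2 = ∫_0^L u(x)^2 dx + ∫_0^L u'(x)^2 dx.
Compute u'(x) = -3*x**2 + 2*x - 3.
Then u(x)^2 = x**6 - 2*x**5 + 7*x**4 - 4*x**3 + 7*x**2 + 6*x + 1 and u'(x)^2 = 9*x**4 - 12*x**3 + 22*x**2 - 12*x + 9.
Integrate each monomial from 0 to 2 using ∫_0^2 c·x^n dx = c·2^(n+1)/(n+1):
  ∫_0^2 u(x)^2 dx = ∫_0^2 (x^6 - 2*x^5 + 7*x^4 - 4*x^3 + 7*x^2 + 6*x + 1) dx. Term by term:
    ∫_0^2 x^6 dx = 128/7;  ∫_0^2 -2*x^5 dx = -64/3;  ∫_0^2 7*x^4 dx = 224/5;
    ∫_0^2 -4*x^3 dx = -16;  ∫_0^2 7*x^2 dx = 56/3;  ∫_0^2 6*x dx = 12;
    ∫_0^2 1 dx = 2.
  Sum: 128/7 − 64/3 + 224/5 − 16 + 56/3 + 12 + 2 = 6134/105.
  ∫_0^2 u'(x)^2 dx = ∫_0^2 (9*x^4 - 12*x^3 + 22*x^2 - 12*x + 9) dx. Term by term:
    ∫_0^2 9*x^4 dx = 288/5;  ∫_0^2 -12*x^3 dx = -48;  ∫_0^2 22*x^2 dx = 176/3;
    ∫_0^2 -12*x dx = -24;  ∫_0^2 9 dx = 18.
  Sum: 288/5 − 48 + 176/3 − 24 + 18 = 934/15.
Adding: ||u||_{H^1}^2 = 6134/105 + 934/15 = 4224/35.


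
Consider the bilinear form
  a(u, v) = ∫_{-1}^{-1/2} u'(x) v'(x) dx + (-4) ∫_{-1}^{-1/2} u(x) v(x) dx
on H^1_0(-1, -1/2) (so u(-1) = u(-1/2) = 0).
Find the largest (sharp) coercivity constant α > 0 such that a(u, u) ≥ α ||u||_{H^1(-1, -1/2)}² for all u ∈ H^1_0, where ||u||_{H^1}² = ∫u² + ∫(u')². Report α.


α = 4*(-1 + π^2)/(1 + 4*π^2)

Coercivity of a(·,·) on H^1_0(-1, -1/2) means a(u, u) ≥ α ||u||_{H^1}² for every u ∈ H^1_0.
The interval has length L = 1/2, and Poincaré/coercivity depend only on L. Here a(u, u) = ∫(u')² + (-4)·∫u².
Here c = -4 < 0 with |c| < (π/L)² = 4*π^2, so coercivity still holds. The condition a(u,u) ≥ α||u||_{H^1}² reads (1−α)∫(u')² ≥ (α−c)∫u². Any admissible α is ≤ 1 (rapidly oscillating u have ∫u²/∫(u')² → 0), and α = 1 would force 0 ≥ (1−c)∫u², impossible since c < 1; so 1−α > 0. By the sharp Poincaré inequality on H^1_0 of an interval of length L, ∫(u')² ≥ (π/L)²∫u² with equality for the first sine mode sin(π(x−x₀)/L) (x₀ the left endpoint), so the inequality holds for all u iff (1−α)(π/L)² ≥ α − c, i.e. α ≤ ((π/L)² + c)/((π/L)² + 1) = (1 + c(L/π)²)/(1 + (L/π)²). (Direct route, valid since c ≤ 0: Poincaré gives c∫u² ≥ c(L/π)²∫(u')², so a(u,u) ≥ (1 + c(L/π)²)∫(u')², while ||u||_{H^1}² ≤ (1 + (L/π)²)∫(u')²; dividing yields the same α.) With (π/L)² = 4*π^2 and c = -4, the largest admissible constant is α = ((π/L)² + c)/((π/L)² + 1).
Simplifying, α = 4*(-1 + π^2)/(1 + 4*π^2).


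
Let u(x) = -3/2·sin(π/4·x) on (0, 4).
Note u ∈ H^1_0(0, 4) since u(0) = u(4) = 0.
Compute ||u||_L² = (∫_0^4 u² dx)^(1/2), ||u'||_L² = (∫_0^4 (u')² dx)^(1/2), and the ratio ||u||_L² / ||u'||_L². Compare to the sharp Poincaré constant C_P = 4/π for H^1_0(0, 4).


||u||_L² / ||u'||_L² = 4/π = C_P.

u(x) = -3/2·sin(π/4·x), so u'(x) = -3*π*cos(π*x/4)/8.
Writing u(x) = A·sin(kπx/L) with A = -3/2 and k = 1, use ∫_0^L sin²(kπx/L) dx = L/2 and ∫_0^L cos²(kπx/L) dx = L/2.
u² = 9/4·sin²(π/4·x) and (u')² = 9*π^2/64·cos²(π/4·x), and each of sin², cos² integrates to L/2 = 2 over (0, 4).
∫_0^4 u² dx = 9/2, so ||u||_L² = 3*sqrt(2)/2.
∫_0^4 (u')² dx = 9*π^2/32, so ||u'||_L² = 3*sqrt(2)*π/8.
Ratio ||u||_L² / ||u'||_L² = 4/π.
Sharp Poincaré constant on H^1_0(0, 4) is C_P = L/π = 4/π, achieved by sin(π/4·x).
This is the k = 1 eigenfunction (up to amplitude), so the ratio equals the sharp Poincaré constant exactly.


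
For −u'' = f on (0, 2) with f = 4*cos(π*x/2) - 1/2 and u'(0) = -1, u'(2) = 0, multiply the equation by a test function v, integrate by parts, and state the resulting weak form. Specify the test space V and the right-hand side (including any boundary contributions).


V = H^1(0, 2) (v unrestricted at boundary; u is determined up to an additive constant); weak form: ∫_0^2 u'v' dx = ∫_0^2 (4*cos(π*x/2) - 1/2) v dx + v(0) for all v ∈ V.

Multiply both sides by a test function v and integrate from 0 to 2:
  ∫_0^2 −u''(x) v(x) dx = ∫_0^2 f(x) v(x) dx.
Integrate the LHS by parts once:
  ∫_0^2 −u'' v dx = −[u'(x) v(x)]_0^2 + ∫_0^2 u'(x) v'(x) dx.
Thus ∫_0^2 u'(x) v'(x) dx = ∫_0^2 f(x) v(x) dx + [u'(x) v(x)]_0^2.
Choose V so that boundary terms are either known or forced to vanish.
u has inhomogeneous Neumann u'(0) = -1, u'(2) = 0. [u' v]_0^2 = (0)·v(2) − (-1)·v(0) = v(0). Take V = H^1(0, 2); boundary term becomes part of RHS.
Weak formulation: find u (satisfying any essential BC) such that ∫_0^2 u'(x) v'(x) dx = ∫_0^2 f v dx + v(0) for all v ∈ V (Neumann data are natural BCs: they enter the RHS as boundary terms).
Substituting f(x) = 4*cos(π*x/2) - 1/2, the right-hand side is ∫_0^2 (4*cos(π*x/2) - 1/2) v dx + v(0).
Compatibility check (pure Neumann): taking v ≡ 1 ∈ V gives 0 = ∫_0^2 f dx + (0) − (-1), i.e. ∫_0^2 f dx must equal u'(0) − u'(2) = -1. Indeed ∫_0^2 (4*cos(π*x/2) - 1/2) dx = -1, so the data are compatible. The solution is then unique only up to an additive constant (fix it e.g. by requiring ∫_0^2 u dx = 0).


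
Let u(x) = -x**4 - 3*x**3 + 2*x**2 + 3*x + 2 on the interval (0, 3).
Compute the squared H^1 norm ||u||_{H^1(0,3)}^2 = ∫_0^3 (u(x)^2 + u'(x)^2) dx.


||u||_{H^1}^2 = 396087/20

The H^1 norm (squared) on an interval (0, L) is
  ||u||_{H^1}^2 = ∫_0^L u(x)^2 dx + ∫_0^L u'(x)^2 dx.
Compute u'(x) = -4*x**3 - 9*x**2 + 4*x + 3.
Then u(x)^2 = x**8 + 6*x**7 + 5*x**6 - 18*x**5 - 18*x**4 + 17*x**2 + 12*x + 4 and u'(x)^2 = 16*x**6 + 72*x**5 + 49*x**4 - 96*x**3 - 38*x**2 + 24*x + 9.
Integrate each monomial from 0 to 3 using ∫_0^3 c·x^n dx = c·3^(n+1)/(n+1):
  ∫_0^3 u(x)^2 dx = ∫_0^3 (x^8 + 6*x^7 + 5*x^6 - 18*x^5 - 18*x^4 + 17*x^2 + 12*x + 4) dx. Term by term:
    ∫_0^3 x^8 dx = 2187;  ∫_0^3 6*x^7 dx = 19683/4;  ∫_0^3 5*x^6 dx = 10935/7;
    ∫_0^3 -18*x^5 dx = -2187;  ∫_0^3 -18*x^4 dx = -4374/5;  ∫_0^3 17*x^2 dx = 153;
    ∫_0^3 12*x dx = 54;  ∫_0^3 4 dx = 12.
  Sum: 2187 + 19683/4 + 10935/7 − 2187 − 4374/5 + 153 + 54 + 12 = 815793/140.
  ∫_0^3 u'(x)^2 dx = ∫_0^3 (16*x^6 + 72*x^5 + 49*x^4 - 96*x^3 - 38*x^2 + 24*x + 9) dx. Term by term:
    ∫_0^3 16*x^6 dx = 34992/7;  ∫_0^3 72*x^5 dx = 8748;  ∫_0^3 49*x^4 dx = 11907/5;
    ∫_0^3 -96*x^3 dx = -1944;  ∫_0^3 -38*x^2 dx = -342;  ∫_0^3 24*x dx = 108;
    ∫_0^3 9 dx = 27.
  Sum: 34992/7 + 8748 + 11907/5 − 1944 − 342 + 108 + 27 = 489204/35.
Adding: ||u||_{H^1}^2 = 815793/140 + 489204/35 = 396087/20.


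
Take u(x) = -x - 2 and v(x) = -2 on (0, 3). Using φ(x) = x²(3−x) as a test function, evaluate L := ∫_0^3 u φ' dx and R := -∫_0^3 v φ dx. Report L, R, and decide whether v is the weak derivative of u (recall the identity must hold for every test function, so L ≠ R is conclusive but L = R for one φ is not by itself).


LHS = 27/4, RHS = 27/2. No, v is not the weak derivative of u.

u(x) = -x - 2, classical derivative u'(x) = -1.
φ(x) = x²(3−x), so φ'(x) = 3*x*(2 - x).
Note φ(0) = φ(3) = 0, so the boundary term u·φ vanishes.
LHS = ∫_0^3 u(x) φ'(x) dx = ∫_0^3 (3*x^3 - 12*x) dx. Term by term:
  ∫_0^3 3*x^3 dx = 243/4;  ∫_0^3 -12*x dx = -54.
Sum: 243/4 − 54 = 27/4.
So LHS = 27/4.
∫_0^3 v(x) φ(x) dx = ∫_0^3 (2*x^3 - 6*x^2) dx. Term by term:
  ∫_0^3 2*x^3 dx = 81/2;  ∫_0^3 -6*x^2 dx = -54.
Sum: 81/2 − 54 = -27/2.
So RHS = -∫_0^3 v(x) φ(x) dx = 27/2.
LHS − RHS = -27/4 ≠ 0, so the identity fails.
(For a valid weak derivative the identity must hold for EVERY test function, in particular this one. The failure shows v is NOT the weak derivative of u.)
Correct weak derivative would be u'(x) = -1.


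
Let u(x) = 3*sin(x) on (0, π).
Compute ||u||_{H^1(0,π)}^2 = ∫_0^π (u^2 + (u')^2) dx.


||u||_{H^1(0,π)}^2 = 9*π

u'(x) = 3*cos(x).
Expand u² and (u')² and integrate term by term on (0, π), using: for integers n ≥ 1, ∫_0^π sin²(nx) dx = ∫_0^π cos²(nx) dx = π/2; for n ≠ n', ∫_0^π sin(nx)sin(n'x) dx = ∫_0^π cos(nx)cos(n'x) dx = 0; and by product-to-sum, ∫_0^π sin(nx)cos(n'x) dx = ½∫_0^π [sin((n+n')x) + sin((n−n')x)] dx, which is 0 when n+n' is even and 2n/(n²−n'²) when n+n' is odd (it need not vanish on (0, π)).
  u² squared terms: (3)²·∫sin(x)² dx = 9·π/2 = 9*π/2.
  So ∫_0^π u² dx = 9*π/2.
  (u')² squared terms: (3)²·∫cos(x)² dx = 9·π/2 = 9*π/2.
  So ∫_0^π (u')² dx = 9*π/2.
||u||_{H^1}^2 = (9*π/2) + (9*π/2) = 9*π.


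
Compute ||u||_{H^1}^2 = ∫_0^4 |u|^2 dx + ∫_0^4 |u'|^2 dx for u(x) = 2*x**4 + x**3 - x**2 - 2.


||u||_{H^1}^2 = 19937776/63

The H^1 norm (squared) on an interval (0, L) is
  ||u||_{H^1}^2 = ∫_0^L u(x)^2 dx + ∫_0^L u'(x)^2 dx.
Compute u'(x) = 8*x**3 + 3*x**2 - 2*x.
Then u(x)^2 = 4*x**8 + 4*x**7 - 3*x**6 - 2*x**5 - 7*x**4 - 4*x**3 + 4*x**2 + 4 and u'(x)^2 = 64*x**6 + 48*x**5 - 23*x**4 - 12*x**3 + 4*x**2.
Integrate each monomial from 0 to 4 using ∫_0^4 c·x^n dx = c·4^(n+1)/(n+1):
  ∫_0^4 u(x)^2 dx = ∫_0^4 (4*x^8 + 4*x^7 - 3*x^6 - 2*x^5 - 7*x^4 - 4*x^3 + 4*x^2 + 4) dx. Term by term:
    ∫_0^4 4*x^8 dx = 1048576/9;  ∫_0^4 4*x^7 dx = 32768;  ∫_0^4 -3*x^6 dx = -49152/7;
    ∫_0^4 -2*x^5 dx = -4096/3;  ∫_0^4 -7*x^4 dx = -7168/5;  ∫_0^4 -4*x^3 dx = -256;
    ∫_0^4 4*x^2 dx = 256/3;  ∫_0^4 4 dx = 16.
  Sum: 1048576/9 + 32768 − 49152/7 − 4096/3 − 7168/5 − 256 + 256/3 + 16 = 43879856/315.
  ∫_0^4 u'(x)^2 dx = ∫_0^4 (64*x^6 + 48*x^5 - 23*x^4 - 12*x^3 + 4*x^2) dx. Term by term:
    ∫_0^4 64*x^6 dx = 1048576/7;  ∫_0^4 48*x^5 dx = 32768;  ∫_0^4 -23*x^4 dx = -23552/5;
    ∫_0^4 -12*x^3 dx = -768;  ∫_0^4 4*x^2 dx = 256/3.
  Sum: 1048576/7 + 32768 − 23552/5 − 768 + 256/3 = 18603008/105.
Adding: ||u||_{H^1}^2 = 43879856/315 + 18603008/105 = 19937776/63.


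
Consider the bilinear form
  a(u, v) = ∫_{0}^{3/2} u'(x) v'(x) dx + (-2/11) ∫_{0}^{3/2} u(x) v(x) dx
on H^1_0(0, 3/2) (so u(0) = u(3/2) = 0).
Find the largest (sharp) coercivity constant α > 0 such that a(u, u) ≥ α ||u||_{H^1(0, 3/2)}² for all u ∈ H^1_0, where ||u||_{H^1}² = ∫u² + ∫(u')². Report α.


α = 2*(-9 + 22*π^2)/(11*(9 + 4*π^2))

Coercivity of a(·,·) on H^1_0(0, 3/2) means a(u, u) ≥ α ||u||_{H^1}² for every u ∈ H^1_0.
The interval has length L = 3/2, and Poincaré/coercivity depend only on L. Here a(u, u) = ∫(u')² + (-2/11)·∫u².
Here c = -2/11 < 0 with |c| < (π/L)² = 4*π^2/9, so coercivity still holds. The condition a(u,u) ≥ α||u||_{H^1}² reads (1−α)∫(u')² ≥ (α−c)∫u². Any admissible α is ≤ 1 (rapidly oscillating u have ∫u²/∫(u')² → 0), and α = 1 would force 0 ≥ (1−c)∫u², impossible since c < 1; so 1−α > 0. By the sharp Poincaré inequality on H^1_0 of an interval of length L, ∫(u')² ≥ (π/L)²∫u² with equality for the first sine mode sin(π(x−x₀)/L) (x₀ the left endpoint), so the inequality holds for all u iff (1−α)(π/L)² ≥ α − c, i.e. α ≤ ((π/L)² + c)/((π/L)² + 1) = (1 + c(L/π)²)/(1 + (L/π)²). (Direct route, valid since c ≤ 0: Poincaré gives c∫u² ≥ c(L/π)²∫(u')², so a(u,u) ≥ (1 + c(L/π)²)∫(u')², while ||u||_{H^1}² ≤ (1 + (L/π)²)∫(u')²; dividing yields the same α.) With (π/L)² = 4*π^2/9 and c = -2/11, the largest admissible constant is α = ((π/L)² + c)/((π/L)² + 1).
Simplifying, α = 2*(-9 + 22*π^2)/(11*(9 + 4*π^2)).


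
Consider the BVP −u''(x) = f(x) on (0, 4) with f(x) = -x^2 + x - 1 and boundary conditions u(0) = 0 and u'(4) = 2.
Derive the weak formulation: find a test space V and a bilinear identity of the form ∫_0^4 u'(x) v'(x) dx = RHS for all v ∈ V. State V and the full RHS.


V = {v ∈ H^1(0, 4) : v(0) = 0} (test functions vanish at x = 0 where u is specified); weak form: ∫_0^4 u'v' dx = ∫_0^4 (-x^2 + x - 1) v dx + 2·v(4) for all v ∈ V.

Multiply both sides by a test function v and integrate from 0 to 4:
  ∫_0^4 −u''(x) v(x) dx = ∫_0^4 f(x) v(x) dx.
Integrate the LHS by parts once:
  ∫_0^4 −u'' v dx = −[u'(x) v(x)]_0^4 + ∫_0^4 u'(x) v'(x) dx.
Thus ∫_0^4 u'(x) v'(x) dx = ∫_0^4 f(x) v(x) dx + [u'(x) v(x)]_0^4.
Choose V so that boundary terms are either known or forced to vanish.
Mixed BC: u(0) = 0 (Dirichlet) and u'(4) = 2 (Neumann). Define V = {v ∈ H^1(0, 4) : v(0) = 0}. Then [u' v]_0^4 = u'(4)·v(4) − u'(0)·0 = 2·v(4).
Weak formulation: find u (satisfying any essential BC) such that ∫_0^4 u'(x) v'(x) dx = ∫_0^4 f v dx + 2·v(4) for all v ∈ V (Dirichlet at 0 absorbed into V; Neumann datum at x = 4 contributes the boundary term).
Substituting f(x) = -x^2 + x - 1, the right-hand side is ∫_0^4 (-x^2 + x - 1) v dx + 2·v(4).


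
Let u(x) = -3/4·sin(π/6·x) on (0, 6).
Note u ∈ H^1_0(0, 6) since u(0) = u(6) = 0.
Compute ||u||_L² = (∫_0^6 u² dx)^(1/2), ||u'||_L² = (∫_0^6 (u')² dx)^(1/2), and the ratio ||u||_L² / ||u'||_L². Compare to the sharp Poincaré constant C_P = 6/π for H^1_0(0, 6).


||u||_L² / ||u'||_L² = 6/π = C_P.

u(x) = -3/4·sin(π/6·x), so u'(x) = -π*cos(π*x/6)/8.
Writing u(x) = A·sin(kπx/L) with A = -3/4 and k = 1, use ∫_0^L sin²(kπx/L) dx = L/2 and ∫_0^L cos²(kπx/L) dx = L/2.
u² = 9/16·sin²(π/6·x) and (u')² = π^2/64·cos²(π/6·x), and each of sin², cos² integrates to L/2 = 3 over (0, 6).
∫_0^6 u² dx = 27/16, so ||u||_L² = 3*sqrt(3)/4.
∫_0^6 (u')² dx = 3*π^2/64, so ||u'||_L² = sqrt(3)*π/8.
Ratio ||u||_L² / ||u'||_L² = 6/π.
Sharp Poincaré constant on H^1_0(0, 6) is C_P = L/π = 6/π, achieved by sin(π/6·x).
This is the k = 1 eigenfunction (up to amplitude), so the ratio equals the sharp Poincaré constant exactly.


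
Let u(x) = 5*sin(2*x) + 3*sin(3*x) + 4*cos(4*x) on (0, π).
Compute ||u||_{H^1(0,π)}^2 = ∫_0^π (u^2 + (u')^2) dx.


||u||_{H^1(0,π)}^2 = -2448/7 + 487*π/2

u'(x) = -16*sin(4*x) + 10*cos(2*x) + 9*cos(3*x).
Expand u² and (u')² and integrate term by term on (0, π), using: for integers n ≥ 1, ∫_0^π sin²(nx) dx = ∫_0^π cos²(nx) dx = π/2; for n ≠ n', ∫_0^π sin(nx)sin(n'x) dx = ∫_0^π cos(nx)cos(n'x) dx = 0; and by product-to-sum, ∫_0^π sin(nx)cos(n'x) dx = ½∫_0^π [sin((n+n')x) + sin((n−n')x)] dx, which is 0 when n+n' is even and 2n/(n²−n'²) when n+n' is odd (it need not vanish on (0, π)).
  u² squared terms: (3)²·∫sin(3x)² dx = 9·π/2 = 9*π/2;  (4)²·∫cos(4x)² dx = 16·π/2 = 8*π;  (5)²·∫sin(2x)² dx = 25·π/2 = 25*π/2.
  u² cross terms: 2·(3)·(4)·∫sin(3x)·cos(4x) dx = 24·(-6/7) = -144/7;  2·(3)·(5)·∫sin(3x)·sin(2x) dx = 30·(0) = 0;  2·(4)·(5)·∫cos(4x)·sin(2x) dx = 40·(0) = 0.
  So ∫_0^π u² dx = 9*π/2 + 8*π + 25*π/2 − 144/7 + 0 + 0 = -144/7 + 25*π.
  (u')² squared terms: (-16)²·∫sin(4x)² dx = 256·π/2 = 128*π;  (9)²·∫cos(3x)² dx = 81·π/2 = 81*π/2;  (10)²·∫cos(2x)² dx = 100·π/2 = 50*π.
  (u')² cross terms: 2·(-16)·(9)·∫sin(4x)·cos(3x) dx = -288·(8/7) = -2304/7;  2·(-16)·(10)·∫sin(4x)·cos(2x) dx = -320·(0) = 0;  2·(9)·(10)·∫cos(3x)·cos(2x) dx = 180·(0) = 0.
  So ∫_0^π (u')² dx = 128*π + 81*π/2 + 50*π − 2304/7 + 0 + 0 = -2304/7 + 437*π/2.
||u||_{H^1}^2 = (-144/7 + 25*π) + (-2304/7 + 437*π/2) = -2448/7 + 487*π/2.


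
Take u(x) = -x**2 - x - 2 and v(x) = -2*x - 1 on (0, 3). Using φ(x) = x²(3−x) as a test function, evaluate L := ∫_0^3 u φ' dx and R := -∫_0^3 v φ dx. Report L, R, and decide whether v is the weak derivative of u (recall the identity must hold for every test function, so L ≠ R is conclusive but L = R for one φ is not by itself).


LHS = 621/20, RHS = 621/20. Yes, v = u' weakly.

u(x) = -x**2 - x - 2, classical derivative u'(x) = -2*x - 1.
φ(x) = x²(3−x), so φ'(x) = 3*x*(2 - x).
Note φ(0) = φ(3) = 0, so the boundary term u·φ vanishes.
LHS = ∫_0^3 u(x) φ'(x) dx = ∫_0^3 (3*x^4 - 3*x^3 - 12*x) dx. Term by term:
  ∫_0^3 3*x^4 dx = 729/5;  ∫_0^3 -3*x^3 dx = -243/4;  ∫_0^3 -12*x dx = -54.
Sum: 729/5 − 243/4 − 54 = 621/20.
So LHS = 621/20.
∫_0^3 v(x) φ(x) dx = ∫_0^3 (2*x^4 - 5*x^3 - 3*x^2) dx. Term by term:
  ∫_0^3 2*x^4 dx = 486/5;  ∫_0^3 -5*x^3 dx = -405/4;  ∫_0^3 -3*x^2 dx = -27.
Sum: 486/5 − 405/4 − 27 = -621/20.
So RHS = -∫_0^3 v(x) φ(x) dx = 621/20.
LHS = RHS, so the identity holds for this test φ.
Moreover u is smooth here and v(x) = u'(x) = -2*x - 1 pointwise, so the identity holds for every test function. Hence v is the weak derivative of u.


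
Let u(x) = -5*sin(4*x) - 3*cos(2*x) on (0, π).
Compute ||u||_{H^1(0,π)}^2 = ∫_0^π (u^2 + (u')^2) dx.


||u||_{H^1(0,π)}^2 = 235*π

u'(x) = 6*sin(2*x) - 20*cos(4*x).
Expand u² and (u')² and integrate term by term on (0, π), using: for integers n ≥ 1, ∫_0^π sin²(nx) dx = ∫_0^π cos²(nx) dx = π/2; for n ≠ n', ∫_0^π sin(nx)sin(n'x) dx = ∫_0^π cos(nx)cos(n'x) dx = 0; and by product-to-sum, ∫_0^π sin(nx)cos(n'x) dx = ½∫_0^π [sin((n+n')x) + sin((n−n')x)] dx, which is 0 when n+n' is even and 2n/(n²−n'²) when n+n' is odd (it need not vanish on (0, π)).
  u² squared terms: (-5)²·∫sin(4x)² dx = 25·π/2 = 25*π/2;  (-3)²·∫cos(2x)² dx = 9·π/2 = 9*π/2.
  u² cross terms: 2·(-5)·(-3)·∫sin(4x)·cos(2x) dx = 30·(0) = 0.
  So ∫_0^π u² dx = 25*π/2 + 9*π/2 + 0 = 17*π.
  (u')² squared terms: (-20)²·∫cos(4x)² dx = 400·π/2 = 200*π;  (6)²·∫sin(2x)² dx = 36·π/2 = 18*π.
  (u')² cross terms: 2·(-20)·(6)·∫cos(4x)·sin(2x) dx = -240·(0) = 0.
  So ∫_0^π (u')² dx = 200*π + 18*π + 0 = 218*π.
||u||_{H^1}^2 = (17*π) + (218*π) = 235*π.


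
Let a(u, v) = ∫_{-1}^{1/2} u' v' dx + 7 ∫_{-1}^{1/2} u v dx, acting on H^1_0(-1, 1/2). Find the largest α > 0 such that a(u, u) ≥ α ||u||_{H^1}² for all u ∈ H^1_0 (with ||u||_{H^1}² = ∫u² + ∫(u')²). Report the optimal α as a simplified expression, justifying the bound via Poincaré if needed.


α = 1

Coercivity of a(·,·) on H^1_0(-1, 1/2) means a(u, u) ≥ α ||u||_{H^1}² for every u ∈ H^1_0.
The interval has length L = 3/2, and Poincaré/coercivity depend only on L. Here a(u, u) = ∫(u')² + (7)·∫u².
Here c = 7 ≥ 1, so a(u,u) = ∫(u')² + c∫u² ≥ ∫(u')² + ∫u² = ||u||_{H^1}², i.e. α = 1 works. No larger α is possible: a(u,u) ≥ α||u||_{H^1}² means (1−α)∫(u')² ≥ (α−c)∫u², and for the modes u_n = sin(nπ(x−x₀)/L) (x₀ the left endpoint) one has ∫u_n²/∫(u_n')² = (L/(nπ))² → 0, so a(u_n,u_n)/||u_n||_{H^1}² → 1. Hence the optimal constant is α = 1.
Therefore α = 1.


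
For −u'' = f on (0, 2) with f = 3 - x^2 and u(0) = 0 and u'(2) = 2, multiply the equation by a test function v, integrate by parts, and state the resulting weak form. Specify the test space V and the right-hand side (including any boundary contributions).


V = {v ∈ H^1(0, 2) : v(0) = 0} (test functions vanish at x = 0 where u is specified); weak form: ∫_0^2 u'v' dx = ∫_0^2 (3 - x^2) v dx + 2·v(2) for all v ∈ V.

Multiply both sides by a test function v and integrate from 0 to 2:
  ∫_0^2 −u''(x) v(x) dx = ∫_0^2 f(x) v(x) dx.
Integrate the LHS by parts once:
  ∫_0^2 −u'' v dx = −[u'(x) v(x)]_0^2 + ∫_0^2 u'(x) v'(x) dx.
Thus ∫_0^2 u'(x) v'(x) dx = ∫_0^2 f(x) v(x) dx + [u'(x) v(x)]_0^2.
Choose V so that boundary terms are either known or forced to vanish.
Mixed BC: u(0) = 0 (Dirichlet) and u'(2) = 2 (Neumann). Define V = {v ∈ H^1(0, 2) : v(0) = 0}. Then [u' v]_0^2 = u'(2)·v(2) − u'(0)·0 = 2·v(2).
Weak formulation: find u (satisfying any essential BC) such that ∫_0^2 u'(x) v'(x) dx = ∫_0^2 f v dx + 2·v(2) for all v ∈ V (Dirichlet at 0 absorbed into V; Neumann datum at x = 2 contributes the boundary term).
Substituting f(x) = 3 - x^2, the right-hand side is ∫_0^2 (3 - x^2) v dx + 2·v(2).


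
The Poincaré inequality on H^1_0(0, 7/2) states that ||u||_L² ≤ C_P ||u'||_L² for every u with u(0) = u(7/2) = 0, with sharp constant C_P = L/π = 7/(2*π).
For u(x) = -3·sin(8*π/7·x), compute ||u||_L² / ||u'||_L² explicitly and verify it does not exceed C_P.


||u||_L² / ||u'||_L² = 7/(8*π) < C_P = 7/(2*π).

u(x) = -3·sin(8*π/7·x), so u'(x) = -24*π*cos(8*π*x/7)/7.
Writing u(x) = A·sin(kπx/L) with A = -3 and k = 4, use ∫_0^L sin²(kπx/L) dx = L/2 and ∫_0^L cos²(kπx/L) dx = L/2.
u² = 9·sin²(8*π/7·x) and (u')² = 576*π^2/49·cos²(8*π/7·x), and each of sin², cos² integrates to L/2 = 7/4 over (0, 7/2).
∫_0^7/2 u² dx = 63/4, so ||u||_L² = 3*sqrt(7)/2.
∫_0^7/2 (u')² dx = 144*π^2/7, so ||u'||_L² = 12*sqrt(7)*π/7.
Ratio ||u||_L² / ||u'||_L² = 7/(8*π).
Sharp Poincaré constant on H^1_0(0, 7/2) is C_P = L/π = 7/(2*π), achieved by sin(2*π/7·x).
This is the k = 4 harmonic; the ratio L/(kπ) is strictly less than C_P = L/π, consistent with the sharp inequality ||u||_L² ≤ C_P ||u'||_L².
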